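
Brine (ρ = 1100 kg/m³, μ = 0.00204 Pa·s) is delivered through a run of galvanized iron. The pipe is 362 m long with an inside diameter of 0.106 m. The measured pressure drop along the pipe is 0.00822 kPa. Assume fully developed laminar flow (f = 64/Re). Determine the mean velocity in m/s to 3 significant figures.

V ≈ 0.00391 m/s

For laminar flow, f = 64/Re with Re = ρVD/μ, so Darcy-Weisbach reduces to ΔP = 32μLV/D². Solving for V: V = ΔP·D²/(32μL) = 8.22·(0.106)²/(32·0.00204·362) = 0.003908 m/s.
Check: Re = ρVD/μ = 1100·0.003908·0.106/0.00204 = 223.4 < 2300, so the laminar assumption holds.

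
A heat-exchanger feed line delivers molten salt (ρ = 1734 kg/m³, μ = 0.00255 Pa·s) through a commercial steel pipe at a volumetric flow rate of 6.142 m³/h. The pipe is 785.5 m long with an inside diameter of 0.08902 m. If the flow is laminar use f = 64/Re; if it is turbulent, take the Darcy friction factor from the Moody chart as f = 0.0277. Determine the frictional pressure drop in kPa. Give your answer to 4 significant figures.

Q = 6.142 m³/h = 6.142/3600 = 0.001706 m³/s.
Cross-sectional area A = πD²/4 = π(0.08902)²/4 = 0.006224 m²; mean velocity V = Q/A = 0.001706/0.006224 = 0.2741 m/s.
Reynolds number Re = ρVD/μ = 1734 · 0.2741 · 0.08902 / 0.00255 = 1.659e+04.
Re > 4000 → turbulent; use the Moody-chart value f = 0.0277.
Darcy-Weisbach: ΔP = f(L/D)(ρV²/2) = 0.0277·(785.5/0.08902)·(1734·0.2741²/2) = 0.0277·8824·65.15 = 1.592e+04 Pa.
ΔP = 1.592e+04 Pa = 15.92 kPa.

ΔP ≈ 15.92 kPa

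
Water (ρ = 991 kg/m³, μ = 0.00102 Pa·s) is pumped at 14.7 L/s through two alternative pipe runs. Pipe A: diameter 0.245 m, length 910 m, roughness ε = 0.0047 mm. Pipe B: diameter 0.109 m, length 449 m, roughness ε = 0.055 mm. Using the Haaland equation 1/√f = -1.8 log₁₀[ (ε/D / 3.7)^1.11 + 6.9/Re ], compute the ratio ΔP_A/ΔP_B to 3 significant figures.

Pipe A: V = Q/A = 0.0147/0.04714 = 0.3118 m/s; Re = 7.422e+04; ε/D = 1.92e-05; Haaland → f = 0.01905; ΔP_A = f(L/D)(ρV²/2) = 3408 Pa.
Pipe B: V = Q/A = 0.0147/0.009331 = 1.575 m/s; Re = 1.668e+05; ε/D = 0.000505; Haaland → f = 0.01897; ΔP_B = f(L/D)(ρV²/2) = 9.61e+04 Pa.
ΔP_A/ΔP_B = 3408/9.61e+04 = 0.0355.

ΔP_A/ΔP_B ≈ 0.0355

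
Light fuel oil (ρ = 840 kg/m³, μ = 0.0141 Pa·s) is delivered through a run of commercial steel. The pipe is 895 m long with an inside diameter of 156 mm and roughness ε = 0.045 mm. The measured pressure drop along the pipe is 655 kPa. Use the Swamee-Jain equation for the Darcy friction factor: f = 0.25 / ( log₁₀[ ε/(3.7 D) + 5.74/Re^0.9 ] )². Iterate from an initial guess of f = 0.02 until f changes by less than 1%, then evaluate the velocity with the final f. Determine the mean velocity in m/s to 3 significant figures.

Rearranging Darcy-Weisbach: V = √(2·ΔP·D/(f·L·ρ)). With ε/D = 4.5e-05/0.156 = 0.000288, iterate starting from f = 0.02:
  f = 0.02 → V = √(2·6.55e+05·0.156/(0.02·895·840)) = 3.687 m/s; Re = ρVD/μ = 3.426e+04; f → 0.02357
  f = 0.02357 → V = 3.396 m/s; Re = 3.156e+04; f → 0.02398
  f = 0.02398 → V = 3.367 m/s; Re = 3.129e+04; f → 0.02402
Converged (Δf/f < 1%). With the final f = 0.02402: V = √(2·6.55e+05·0.156/(0.02402·895·840)) = 3.364 m/s.

V ≈ 3.36 m/s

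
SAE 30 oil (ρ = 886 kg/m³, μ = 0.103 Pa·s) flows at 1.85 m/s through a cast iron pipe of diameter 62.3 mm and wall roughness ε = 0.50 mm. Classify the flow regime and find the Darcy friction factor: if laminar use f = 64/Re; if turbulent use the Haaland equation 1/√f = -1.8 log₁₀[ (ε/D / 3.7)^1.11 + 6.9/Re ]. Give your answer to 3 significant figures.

Re = ρVD/μ = 886·1.85·0.0623/0.103 = 991.4.
Re < 2300 → laminar, so f = 64/Re = 0.06455 (roughness is irrelevant in laminar flow).

f ≈ 0.0646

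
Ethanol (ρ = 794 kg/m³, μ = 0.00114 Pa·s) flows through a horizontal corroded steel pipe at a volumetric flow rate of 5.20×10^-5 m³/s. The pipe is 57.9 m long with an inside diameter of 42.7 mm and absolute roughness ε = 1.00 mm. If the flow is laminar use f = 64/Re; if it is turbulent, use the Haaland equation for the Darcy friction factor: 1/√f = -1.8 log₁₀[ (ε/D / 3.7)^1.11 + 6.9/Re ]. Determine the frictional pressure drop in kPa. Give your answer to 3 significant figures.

Cross-sectional area A = πD²/4 = π(0.0427)²/4 = 0.001432 m²; mean velocity V = Q/A = 5.2e-05/0.001432 = 0.03631 m/s.
Reynolds number Re = ρVD/μ = 794 · 0.03631 · 0.0427 / 0.00114 = 1080.
Re < 2300 → laminar flow, so f = 64/Re = 64/1080 = 0.05926 (the turbulent correlation is not needed).
Darcy-Weisbach: ΔP = f(L/D)(ρV²/2) = 0.05926·(57.9/0.0427)·(794·0.03631²/2) = 0.05926·1356·0.5235 = 42.07 Pa.
ΔP = 42.07 Pa = 0.0421 kPa.

ΔP ≈ 0.0421 kPa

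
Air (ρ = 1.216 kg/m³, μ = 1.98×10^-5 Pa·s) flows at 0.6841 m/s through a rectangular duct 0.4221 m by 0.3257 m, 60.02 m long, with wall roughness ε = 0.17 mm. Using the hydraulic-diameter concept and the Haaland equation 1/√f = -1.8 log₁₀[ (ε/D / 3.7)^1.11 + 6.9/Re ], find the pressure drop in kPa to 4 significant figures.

Hydraulic diameter D_h = 4A/P = 4·(0.4221·0.3257)/(2·(0.4221+0.3257)) = 0.5499/1.496 = 0.3677 m.
Re = ρVD_h/μ = 1.216·0.6841·0.3677/1.98e-05 = 1.545e+04.
ε/D_h = 0.00017/0.3677 = 0.000462; Haaland gives 1/√f = -1.8 log₁₀[4.65e-05+0.000447] = 5.953, so f = 0.02822.
ΔP = f(L/D_h)(ρV²/2) = 0.02822·60.02/0.3677·0.2845 = 1.311 Pa.
ΔP = 0.001311 kPa.

ΔP ≈ 0.001311 kPa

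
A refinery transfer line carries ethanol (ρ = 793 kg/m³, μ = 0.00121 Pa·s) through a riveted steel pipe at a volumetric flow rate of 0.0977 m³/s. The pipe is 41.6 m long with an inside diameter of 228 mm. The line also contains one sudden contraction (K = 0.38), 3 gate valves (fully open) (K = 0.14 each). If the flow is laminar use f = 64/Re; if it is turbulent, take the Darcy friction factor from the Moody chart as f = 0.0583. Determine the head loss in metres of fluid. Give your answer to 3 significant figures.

h_f ≈ 3.34 m

Cross-sectional area A = πD²/4 = π(0.228)²/4 = 0.04083 m²; mean velocity V = Q/A = 0.0977/0.04083 = 2.393 m/s.
Reynolds number Re = ρVD/μ = 793 · 2.393 · 0.228 / 0.00121 = 3.576e+05.
Re > 4000 → turbulent; use the Moody-chart value f = 0.0583.
Total minor-loss coefficient ΣK = 1·0.38 + 3·0.14 = 0.8.
ΔP = [f·L/D + ΣK]·(ρV²/2) = [0.0583·41.6/0.228 + 0.8]·(793·2.393²/2) = [10.64 + 0.8]·2270 = 2.597e+04 Pa.
Head loss h_f = ΔP/(ρg) = 2.597e+04/(793·9.81) = 3.34 m.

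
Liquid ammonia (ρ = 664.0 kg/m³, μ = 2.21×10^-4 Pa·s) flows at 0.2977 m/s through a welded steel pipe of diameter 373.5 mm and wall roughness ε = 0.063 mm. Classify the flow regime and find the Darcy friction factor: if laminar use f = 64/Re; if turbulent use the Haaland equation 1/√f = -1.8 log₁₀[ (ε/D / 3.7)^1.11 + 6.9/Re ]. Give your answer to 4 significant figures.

Re = ρVD/μ = 664·0.2977·0.3735/0.000221 = 3.341e+05.
Re > 4000 → turbulent. ε/D = 6.3e-05/0.3735 = 0.000169; Haaland: 1/√f = -1.8 log₁₀[1.52e-05 + 2.07e-05] = 8.002, so f = 0.01562.

f ≈ 0.01562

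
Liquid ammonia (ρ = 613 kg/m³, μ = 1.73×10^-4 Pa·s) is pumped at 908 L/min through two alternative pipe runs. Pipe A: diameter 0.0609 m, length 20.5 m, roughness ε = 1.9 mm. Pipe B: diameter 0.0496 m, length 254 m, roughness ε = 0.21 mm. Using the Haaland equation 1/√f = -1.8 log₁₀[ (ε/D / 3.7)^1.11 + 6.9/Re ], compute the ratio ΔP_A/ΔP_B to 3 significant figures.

ΔP_A/ΔP_B ≈ 0.0581

Pipe A: V = Q/A = 0.01513/0.002913 = 5.195 m/s; Re = 1.121e+06; ε/D = 0.0312; Haaland → f = 0.05826; ΔP_A = f(L/D)(ρV²/2) = 1.622e+05 Pa.
Pipe B: V = Q/A = 0.01513/0.001932 = 7.832 m/s; Re = 1.377e+06; ε/D = 0.00423; Haaland → f = 0.02902; ΔP_B = f(L/D)(ρV²/2) = 2.794e+06 Pa.
ΔP_A/ΔP_B = 1.622e+05/2.794e+06 = 0.0581.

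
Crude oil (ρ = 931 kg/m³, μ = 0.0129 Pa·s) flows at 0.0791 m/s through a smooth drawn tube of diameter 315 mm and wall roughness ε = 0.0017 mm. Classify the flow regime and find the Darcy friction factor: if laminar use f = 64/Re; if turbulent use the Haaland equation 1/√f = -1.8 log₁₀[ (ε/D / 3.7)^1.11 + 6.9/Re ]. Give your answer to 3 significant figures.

f ≈ 0.0356

Re = ρVD/μ = 931·0.0791·0.315/0.0129 = 1798.
Re < 2300 → laminar, so f = 64/Re = 0.03559 (roughness is irrelevant in laminar flow).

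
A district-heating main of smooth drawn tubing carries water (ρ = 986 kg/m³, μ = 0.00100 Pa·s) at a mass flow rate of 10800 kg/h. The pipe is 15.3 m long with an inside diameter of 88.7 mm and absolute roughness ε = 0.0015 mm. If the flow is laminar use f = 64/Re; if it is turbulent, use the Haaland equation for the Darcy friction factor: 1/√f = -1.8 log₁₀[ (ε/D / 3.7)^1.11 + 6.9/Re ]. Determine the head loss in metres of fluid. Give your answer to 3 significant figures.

ṁ = 10800 kg/h = 10800/3600 = 3 kg/s.
A = πD²/4 = π(0.0887)²/4 = 0.006179 m²; mean velocity V = ṁ/(ρA) = 3/(986 · 0.006179) = 0.4924 m/s.
Reynolds number Re = ρVD/μ = 986 · 0.4924 · 0.0887 / 0.001 = 4.306e+04.
Re > 4000 → turbulent. Relative roughness ε/D = 1.5e-06/0.0887 = 1.69e-05. Haaland: 1/√f = -1.8 log₁₀[(1.69e-05/3.7)^1.11 + 6.9/4.306e+04] = -1.8 log₁₀[1.18e-06 + 0.00016] = 6.826, so f = 0.02146.
Darcy-Weisbach: ΔP = f(L/D)(ρV²/2) = 0.02146·(15.3/0.0887)·(986·0.4924²/2) = 0.02146·172.5·119.5 = 442.5 Pa.
Head loss h_f = ΔP/(ρg) = 442.5/(986·9.81) = 0.0457 m.

h_f ≈ 0.0457 m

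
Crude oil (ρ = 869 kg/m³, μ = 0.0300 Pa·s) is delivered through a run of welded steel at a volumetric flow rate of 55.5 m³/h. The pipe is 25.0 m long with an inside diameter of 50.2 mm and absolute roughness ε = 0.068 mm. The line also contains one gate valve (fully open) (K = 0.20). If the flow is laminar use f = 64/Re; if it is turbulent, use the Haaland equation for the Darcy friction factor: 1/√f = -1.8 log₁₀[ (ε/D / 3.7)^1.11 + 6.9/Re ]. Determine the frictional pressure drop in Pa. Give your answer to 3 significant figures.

ΔP ≈ 422000 Pa

Q = 55.5 m³/h = 55.5/3600 = 0.01542 m³/s.
Cross-sectional area A = πD²/4 = π(0.0502)²/4 = 0.001979 m²; mean velocity V = Q/A = 0.01542/0.001979 = 7.789 m/s.
Reynolds number Re = ρVD/μ = 869 · 7.789 · 0.0502 / 0.03 = 1.133e+04.
Re > 4000 → turbulent. Relative roughness ε/D = 6.8e-05/0.0502 = 0.00135. Haaland: 1/√f = -1.8 log₁₀[(0.00135/3.7)^1.11 + 6.9/1.133e+04] = -1.8 log₁₀[0.000153 + 0.000609] = 5.612, so f = 0.03175.
Total minor-loss coefficient ΣK = 1·0.2 = 0.2.
ΔP = [f·L/D + ΣK]·(ρV²/2) = [0.03175·25/0.0502 + 0.2]·(869·7.789²/2) = [15.81 + 0.2]·2.636e+04 = 4.221e+05 Pa.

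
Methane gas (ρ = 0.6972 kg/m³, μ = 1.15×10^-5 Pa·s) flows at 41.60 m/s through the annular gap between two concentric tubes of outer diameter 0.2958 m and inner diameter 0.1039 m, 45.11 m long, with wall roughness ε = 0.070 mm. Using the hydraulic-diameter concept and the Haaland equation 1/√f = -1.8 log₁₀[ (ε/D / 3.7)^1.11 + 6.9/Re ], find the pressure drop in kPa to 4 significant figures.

ΔP ≈ 2.366 kPa

Hydraulic diameter D_h = 4A/P = D_o - D_i = 0.2958 - 0.1039 = 0.1919 m.
Re = ρVD_h/μ = 0.6972·41.6·0.1919/1.15e-05 = 4.84e+05.
ε/D_h = 7e-05/0.1919 = 0.000365; Haaland gives 1/√f = -1.8 log₁₀[3.57e-05+1.43e-05] = 7.742, so f = 0.01668.
ΔP = f(L/D_h)(ρV²/2) = 0.01668·45.11/0.1919·603.3 = 2366 Pa.
ΔP = 2.366 kPa.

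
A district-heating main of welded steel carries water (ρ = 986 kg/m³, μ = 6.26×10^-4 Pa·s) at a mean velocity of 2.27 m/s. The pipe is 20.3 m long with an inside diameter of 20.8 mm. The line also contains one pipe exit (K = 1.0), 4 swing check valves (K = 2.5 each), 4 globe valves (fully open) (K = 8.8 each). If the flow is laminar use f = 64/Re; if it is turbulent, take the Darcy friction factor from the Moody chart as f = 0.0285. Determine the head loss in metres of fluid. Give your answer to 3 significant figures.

h_f ≈ 19.4 m

Reynolds number Re = ρVD/μ = 986 · 2.27 · 0.0208 / 0.000626 = 7.437e+04.
Re > 4000 → turbulent; use the Moody-chart value f = 0.0285.
Total minor-loss coefficient ΣK = 1·1 + 4·2.5 + 4·8.8 = 46.2.
ΔP = [f·L/D + ΣK]·(ρV²/2) = [0.0285·20.3/0.0208 + 46.2]·(986·2.27²/2) = [27.81 + 46.2]·2540 = 1.88e+05 Pa.
Head loss h_f = ΔP/(ρg) = 1.88e+05/(986·9.81) = 19.4 m.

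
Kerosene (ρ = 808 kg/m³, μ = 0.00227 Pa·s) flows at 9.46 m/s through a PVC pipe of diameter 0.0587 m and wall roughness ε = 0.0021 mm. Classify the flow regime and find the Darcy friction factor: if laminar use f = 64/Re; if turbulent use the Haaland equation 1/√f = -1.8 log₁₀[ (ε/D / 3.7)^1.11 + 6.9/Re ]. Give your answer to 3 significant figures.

f ≈ 0.0158

Re = ρVD/μ = 808·9.46·0.0587/0.00227 = 1.977e+05.
Re > 4000 → turbulent. ε/D = 2.1e-06/0.0587 = 3.58e-05; Haaland: 1/√f = -1.8 log₁₀[2.72e-06 + 3.49e-05] = 7.964, so f = 0.01577.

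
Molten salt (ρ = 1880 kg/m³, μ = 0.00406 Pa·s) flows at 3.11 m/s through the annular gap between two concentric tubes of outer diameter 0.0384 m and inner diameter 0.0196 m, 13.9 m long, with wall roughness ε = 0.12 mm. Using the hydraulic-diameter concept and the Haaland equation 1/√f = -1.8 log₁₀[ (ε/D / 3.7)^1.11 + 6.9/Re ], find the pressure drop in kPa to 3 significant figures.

Hydraulic diameter D_h = 4A/P = D_o - D_i = 0.0384 - 0.0196 = 0.0188 m.
Re = ρVD_h/μ = 1880·3.11·0.0188/0.00406 = 2.707e+04.
ε/D_h = 0.00012/0.0188 = 0.00638; Haaland gives 1/√f = -1.8 log₁₀[0.000857+0.000255] = 5.317, so f = 0.03537.
ΔP = f(L/D_h)(ρV²/2) = 0.03537·13.9/0.0188·9092 = 2.378e+05 Pa.
ΔP = 238 kPa.

ΔP ≈ 238 kPa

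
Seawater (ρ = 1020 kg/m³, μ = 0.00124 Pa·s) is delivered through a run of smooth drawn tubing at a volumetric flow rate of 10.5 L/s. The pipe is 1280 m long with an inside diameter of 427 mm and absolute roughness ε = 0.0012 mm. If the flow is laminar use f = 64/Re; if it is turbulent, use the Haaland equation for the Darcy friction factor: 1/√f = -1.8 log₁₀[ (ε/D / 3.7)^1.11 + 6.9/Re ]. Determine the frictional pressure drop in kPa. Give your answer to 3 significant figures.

ΔP ≈ 0.199 kPa

Q = 10.5 L/s = 10.5/1000 = 0.0105 m³/s.
Cross-sectional area A = πD²/4 = π(0.427)²/4 = 0.1432 m²; mean velocity V = Q/A = 0.0105/0.1432 = 0.07332 m/s.
Reynolds number Re = ρVD/μ = 1020 · 0.07332 · 0.427 / 0.00124 = 2.575e+04.
Re > 4000 → turbulent. Relative roughness ε/D = 1.2e-06/0.427 = 2.81e-06. Haaland: 1/√f = -1.8 log₁₀[(2.81e-06/3.7)^1.11 + 6.9/2.575e+04] = -1.8 log₁₀[1.61e-07 + 0.000268] = 6.429, so f = 0.02419.
Darcy-Weisbach: ΔP = f(L/D)(ρV²/2) = 0.02419·(1280/0.427)·(1020·0.07332²/2) = 0.02419·2998·2.742 = 198.9 Pa.
ΔP = 198.9 Pa = 0.199 kPa.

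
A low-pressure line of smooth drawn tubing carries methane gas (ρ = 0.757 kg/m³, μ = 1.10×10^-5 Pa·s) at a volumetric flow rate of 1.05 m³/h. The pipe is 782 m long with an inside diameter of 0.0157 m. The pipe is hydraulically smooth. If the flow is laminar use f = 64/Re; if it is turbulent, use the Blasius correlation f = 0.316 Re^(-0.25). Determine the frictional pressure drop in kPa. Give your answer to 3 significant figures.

ΔP ≈ 1.68 kPa

Q = 1.05 m³/h = 1.05/3600 = 0.0002917 m³/s.
Cross-sectional area A = πD²/4 = π(0.0157)²/4 = 0.0001936 m²; mean velocity V = Q/A = 0.0002917/0.0001936 = 1.507 m/s.
Reynolds number Re = ρVD/μ = 0.757 · 1.507 · 0.0157 / 1.1e-05 = 1628.
Re < 2300 → laminar flow, so f = 64/Re = 64/1628 = 0.03932 (the turbulent correlation is not needed).
Darcy-Weisbach: ΔP = f(L/D)(ρV²/2) = 0.03932·(782/0.0157)·(0.757·1.507²/2) = 0.03932·4.981e+04·0.8591 = 1682 Pa.
ΔP = 1682 Pa = 1.68 kPa.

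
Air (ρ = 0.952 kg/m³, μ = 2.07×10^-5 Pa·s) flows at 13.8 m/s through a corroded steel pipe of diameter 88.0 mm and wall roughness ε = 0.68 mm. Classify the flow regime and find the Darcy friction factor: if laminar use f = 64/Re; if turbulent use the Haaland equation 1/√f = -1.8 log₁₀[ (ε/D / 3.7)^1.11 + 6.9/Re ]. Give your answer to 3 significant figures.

f ≈ 0.0360

Re = ρVD/μ = 0.952·13.8·0.088/2.07e-05 = 5.585e+04.
Re > 4000 → turbulent. ε/D = 0.00068/0.088 = 0.00773; Haaland: 1/√f = -1.8 log₁₀[0.00106 + 0.000124] = 5.269, so f = 0.03602.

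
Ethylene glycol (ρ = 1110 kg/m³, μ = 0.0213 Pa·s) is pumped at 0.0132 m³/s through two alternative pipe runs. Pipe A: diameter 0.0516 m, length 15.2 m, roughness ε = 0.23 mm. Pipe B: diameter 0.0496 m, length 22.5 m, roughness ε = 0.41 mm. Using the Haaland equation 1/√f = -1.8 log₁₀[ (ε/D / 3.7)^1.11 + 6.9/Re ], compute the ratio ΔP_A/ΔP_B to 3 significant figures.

Pipe A: V = Q/A = 0.0132/0.002091 = 6.312 m/s; Re = 1.697e+04; ε/D = 0.00446; Haaland → f = 0.03411; ΔP_A = f(L/D)(ρV²/2) = 2.222e+05 Pa.
Pipe B: V = Q/A = 0.0132/0.001932 = 6.832 m/s; Re = 1.766e+04; ε/D = 0.00827; Haaland → f = 0.03896; ΔP_B = f(L/D)(ρV²/2) = 4.578e+05 Pa.
ΔP_A/ΔP_B = 2.222e+05/4.578e+05 = 0.485.

ΔP_A/ΔP_B ≈ 0.485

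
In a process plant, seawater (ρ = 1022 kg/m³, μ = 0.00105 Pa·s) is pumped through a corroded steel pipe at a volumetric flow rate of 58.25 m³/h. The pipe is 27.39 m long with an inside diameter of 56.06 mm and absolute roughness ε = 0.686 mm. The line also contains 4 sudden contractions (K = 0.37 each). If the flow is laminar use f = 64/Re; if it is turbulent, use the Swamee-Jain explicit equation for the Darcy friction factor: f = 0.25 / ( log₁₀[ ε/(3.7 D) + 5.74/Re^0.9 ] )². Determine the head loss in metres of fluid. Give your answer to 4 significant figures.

h_f ≈ 46.99 m

Q = 58.25 m³/h = 58.25/3600 = 0.01618 m³/s.
Cross-sectional area A = πD²/4 = π(0.05606)²/4 = 0.002468 m²; mean velocity V = Q/A = 0.01618/0.002468 = 6.555 m/s.
Reynolds number Re = ρVD/μ = 1022 · 6.555 · 0.05606 / 0.00105 = 3.577e+05.
Re > 4000 → turbulent. Relative roughness ε/D = 0.000686/0.05606 = 0.0122. Swamee-Jain: f = 0.25/(log₁₀[0.0122/3.7 + 5.74/3.577e+05^0.9])² = 0.25/(log₁₀[0.00331 + 5.76e-05])² = 0.25/(-2.473)² = 0.04088.
Total minor-loss coefficient ΣK = 4·0.37 = 1.48.
ΔP = [f·L/D + ΣK]·(ρV²/2) = [0.04088·27.39/0.05606 + 1.48]·(1022·6.555²/2) = [19.97 + 1.48]·2.196e+04 = 4.711e+05 Pa.
Head loss h_f = ΔP/(ρg) = 4.711e+05/(1022·9.81) = 46.99 m.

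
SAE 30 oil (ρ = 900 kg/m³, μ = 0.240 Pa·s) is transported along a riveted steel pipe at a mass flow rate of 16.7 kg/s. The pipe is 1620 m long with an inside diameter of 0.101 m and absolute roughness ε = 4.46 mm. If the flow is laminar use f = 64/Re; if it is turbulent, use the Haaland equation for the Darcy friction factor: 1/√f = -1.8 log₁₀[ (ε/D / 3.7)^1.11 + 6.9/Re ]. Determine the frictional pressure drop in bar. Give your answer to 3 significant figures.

ΔP ≈ 28.2 bar

A = πD²/4 = π(0.101)²/4 = 0.008012 m²; mean velocity V = ṁ/(ρA) = 16.7/(900 · 0.008012) = 2.316 m/s.
Reynolds number Re = ρVD/μ = 900 · 2.316 · 0.101 / 0.24 = 877.2.
Re < 2300 → laminar flow, so f = 64/Re = 64/877.2 = 0.07296 (the turbulent correlation is not needed).
Darcy-Weisbach: ΔP = f(L/D)(ρV²/2) = 0.07296·(1620/0.101)·(900·2.316²/2) = 0.07296·1.604e+04·2414 = 2.825e+06 Pa.
ΔP = 2.825e+06 Pa = 28.2 bar.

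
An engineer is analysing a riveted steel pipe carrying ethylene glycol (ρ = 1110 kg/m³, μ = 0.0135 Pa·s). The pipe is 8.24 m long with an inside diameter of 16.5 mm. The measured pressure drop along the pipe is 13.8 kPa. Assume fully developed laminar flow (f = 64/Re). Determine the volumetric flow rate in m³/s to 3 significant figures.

For laminar flow, f = 64/Re with Re = ρVD/μ, so Darcy-Weisbach reduces to ΔP = 32μLV/D². Solving for V: V = ΔP·D²/(32μL) = 1.38e+04·(0.0165)²/(32·0.0135·8.24) = 1.055 m/s.
Check: Re = ρVD/μ = 1110·1.055·0.0165/0.0135 = 1432 < 2300, so the laminar assumption holds.
Q = V·A = 1.055·(π/4·0.0165²) = 0.0002257 m³/s = 2.26×10^-4 m³/s.

Q ≈ 2.26×10^-4 m³/s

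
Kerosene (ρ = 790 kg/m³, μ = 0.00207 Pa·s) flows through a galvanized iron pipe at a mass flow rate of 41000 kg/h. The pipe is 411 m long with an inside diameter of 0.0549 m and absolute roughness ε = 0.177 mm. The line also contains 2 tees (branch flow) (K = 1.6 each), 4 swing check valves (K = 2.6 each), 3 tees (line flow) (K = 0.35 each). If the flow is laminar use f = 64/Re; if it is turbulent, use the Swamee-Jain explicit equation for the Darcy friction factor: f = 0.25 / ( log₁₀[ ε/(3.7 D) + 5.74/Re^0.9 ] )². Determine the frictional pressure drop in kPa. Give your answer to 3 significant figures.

ΔP ≈ 3280 kPa

ṁ = 41000 kg/h = 41000/3600 = 11.39 kg/s.
A = πD²/4 = π(0.0549)²/4 = 0.002367 m²; mean velocity V = ṁ/(ρA) = 11.39/(790 · 0.002367) = 6.09 m/s.
Reynolds number Re = ρVD/μ = 790 · 6.09 · 0.0549 / 0.00207 = 1.276e+05.
Re > 4000 → turbulent. Relative roughness ε/D = 0.000177/0.0549 = 0.00322. Swamee-Jain: f = 0.25/(log₁₀[0.00322/3.7 + 5.74/1.276e+05^0.9])² = 0.25/(log₁₀[0.000871 + 0.000146])² = 0.25/(-2.993)² = 0.02791.
Total minor-loss coefficient ΣK = 2·1.6 + 4·2.6 + 3·0.35 = 14.7.
ΔP = [f·L/D + ΣK]·(ρV²/2) = [0.02791·411/0.0549 + 14.7]·(790·6.09²/2) = [209 + 14.7]·1.465e+04 = 3.276e+06 Pa.
ΔP = 3.276e+06 Pa = 3280 kPa.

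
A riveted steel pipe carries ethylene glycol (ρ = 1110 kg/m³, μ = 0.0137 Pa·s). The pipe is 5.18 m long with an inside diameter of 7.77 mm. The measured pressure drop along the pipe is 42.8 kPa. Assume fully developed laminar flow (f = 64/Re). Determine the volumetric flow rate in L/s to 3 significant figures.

For laminar flow, f = 64/Re with Re = ρVD/μ, so Darcy-Weisbach reduces to ΔP = 32μLV/D². Solving for V: V = ΔP·D²/(32μL) = 4.28e+04·(0.00777)²/(32·0.0137·5.18) = 1.138 m/s.
Check: Re = ρVD/μ = 1110·1.138·0.00777/0.0137 = 716.3 < 2300, so the laminar assumption holds.
Q = V·A = 1.138·(π/4·0.00777²) = 5.395e-05 m³/s = 0.0540 L/s.

Q ≈ 0.0540 L/s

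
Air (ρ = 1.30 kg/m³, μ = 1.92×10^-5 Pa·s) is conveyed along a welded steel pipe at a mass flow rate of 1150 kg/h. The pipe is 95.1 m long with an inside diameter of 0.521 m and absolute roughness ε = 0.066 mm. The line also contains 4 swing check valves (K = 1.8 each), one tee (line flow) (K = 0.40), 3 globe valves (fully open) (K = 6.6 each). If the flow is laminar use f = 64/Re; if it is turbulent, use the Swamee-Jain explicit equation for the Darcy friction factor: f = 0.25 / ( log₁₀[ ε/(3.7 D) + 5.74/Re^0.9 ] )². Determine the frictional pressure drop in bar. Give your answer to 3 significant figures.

ṁ = 1150 kg/h = 1150/3600 = 0.3194 kg/s.
A = πD²/4 = π(0.521)²/4 = 0.2132 m²; mean velocity V = ṁ/(ρA) = 0.3194/(1.3 · 0.2132) = 1.153 m/s.
Reynolds number Re = ρVD/μ = 1.3 · 1.153 · 0.521 / 1.92e-05 = 4.066e+04.
Re > 4000 → turbulent. Relative roughness ε/D = 6.6e-05/0.521 = 0.000127. Swamee-Jain: f = 0.25/(log₁₀[0.000127/3.7 + 5.74/4.066e+04^0.9])² = 0.25/(log₁₀[3.42e-05 + 0.000408])² = 0.25/(-3.354)² = 0.02222.
Total minor-loss coefficient ΣK = 4·1.8 + 1·0.4 + 3·6.6 = 27.4.
ΔP = [f·L/D + ΣK]·(ρV²/2) = [0.02222·95.1/0.521 + 27.4]·(1.3·1.153²/2) = [4.056 + 27.4]·0.8635 = 27.16 Pa.
ΔP = 27.16 Pa = 2.72×10^-4 bar.

ΔP ≈ 2.72×10^-4 bar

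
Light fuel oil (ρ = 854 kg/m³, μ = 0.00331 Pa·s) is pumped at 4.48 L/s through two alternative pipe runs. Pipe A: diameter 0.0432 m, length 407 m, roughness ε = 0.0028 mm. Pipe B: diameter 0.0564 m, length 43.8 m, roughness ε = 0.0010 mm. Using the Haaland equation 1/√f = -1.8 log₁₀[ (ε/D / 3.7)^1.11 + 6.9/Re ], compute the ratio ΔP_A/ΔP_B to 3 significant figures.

ΔP_A/ΔP_B ≈ 33.2

Pipe A: V = Q/A = 0.00448/0.001466 = 3.056 m/s; Re = 3.407e+04; ε/D = 6.48e-05; Haaland → f = 0.02276; ΔP_A = f(L/D)(ρV²/2) = 8.554e+05 Pa.
Pipe B: V = Q/A = 0.00448/0.002498 = 1.793 m/s; Re = 2.609e+04; ε/D = 1.77e-05; Haaland → f = 0.02414; ΔP_B = f(L/D)(ρV²/2) = 2.574e+04 Pa.
ΔP_A/ΔP_B = 8.554e+05/2.574e+04 = 33.2.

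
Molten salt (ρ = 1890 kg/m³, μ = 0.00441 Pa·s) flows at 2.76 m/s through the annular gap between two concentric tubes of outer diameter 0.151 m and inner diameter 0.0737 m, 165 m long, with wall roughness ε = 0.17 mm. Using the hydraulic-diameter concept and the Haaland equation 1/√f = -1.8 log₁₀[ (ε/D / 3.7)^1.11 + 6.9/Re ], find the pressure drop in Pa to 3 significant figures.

Hydraulic diameter D_h = 4A/P = D_o - D_i = 0.151 - 0.0737 = 0.0773 m.
Re = ρVD_h/μ = 1890·2.76·0.0773/0.00441 = 9.143e+04.
ε/D_h = 0.00017/0.0773 = 0.0022; Haaland gives 1/√f = -1.8 log₁₀[0.000263+7.55e-05] = 6.248, so f = 0.02562.
ΔP = f(L/D_h)(ρV²/2) = 0.02562·165/0.0773·7199 = 3.936e+05 Pa.

ΔP ≈ 394000 Pa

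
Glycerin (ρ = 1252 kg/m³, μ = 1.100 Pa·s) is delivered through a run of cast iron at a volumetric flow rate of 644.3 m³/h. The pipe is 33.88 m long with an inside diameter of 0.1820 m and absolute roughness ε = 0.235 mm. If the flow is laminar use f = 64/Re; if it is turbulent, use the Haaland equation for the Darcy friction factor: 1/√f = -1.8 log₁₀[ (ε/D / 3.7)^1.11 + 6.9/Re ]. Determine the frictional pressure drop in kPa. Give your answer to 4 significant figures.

Q = 644.3 m³/h = 644.3/3600 = 0.179 m³/s.
Cross-sectional area A = πD²/4 = π(0.182)²/4 = 0.02602 m²; mean velocity V = Q/A = 0.179/0.02602 = 6.879 m/s.
Reynolds number Re = ρVD/μ = 1252 · 6.879 · 0.182 / 1.1 = 1425.
Re < 2300 → laminar flow, so f = 64/Re = 64/1425 = 0.04491 (the turbulent correlation is not needed).
Darcy-Weisbach: ΔP = f(L/D)(ρV²/2) = 0.04491·(33.88/0.182)·(1252·6.879²/2) = 0.04491·186.2·2.963e+04 = 2.477e+05 Pa.
ΔP = 2.477e+05 Pa = 247.7 kPa.

ΔP ≈ 247.7 kPa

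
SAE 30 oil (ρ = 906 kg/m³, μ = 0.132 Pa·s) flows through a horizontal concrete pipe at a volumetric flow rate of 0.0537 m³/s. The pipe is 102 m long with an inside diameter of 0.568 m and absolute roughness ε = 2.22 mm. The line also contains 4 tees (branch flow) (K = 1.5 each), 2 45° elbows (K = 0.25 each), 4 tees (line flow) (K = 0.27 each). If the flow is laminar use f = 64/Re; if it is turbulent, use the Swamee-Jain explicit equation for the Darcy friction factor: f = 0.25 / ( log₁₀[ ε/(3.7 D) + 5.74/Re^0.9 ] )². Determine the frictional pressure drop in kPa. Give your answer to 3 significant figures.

Cross-sectional area A = πD²/4 = π(0.568)²/4 = 0.2534 m²; mean velocity V = Q/A = 0.0537/0.2534 = 0.2119 m/s.
Reynolds number Re = ρVD/μ = 906 · 0.2119 · 0.568 / 0.132 = 826.2.
Re < 2300 → laminar flow, so f = 64/Re = 64/826.2 = 0.07746 (the turbulent correlation is not needed).
Total minor-loss coefficient ΣK = 4·1.5 + 2·0.25 + 4·0.27 = 7.58.
ΔP = [f·L/D + ΣK]·(ρV²/2) = [0.07746·102/0.568 + 7.58]·(906·0.2119²/2) = [13.91 + 7.58]·20.35 = 437.2 Pa.
ΔP = 437.2 Pa = 0.437 kPa.

ΔP ≈ 0.437 kPa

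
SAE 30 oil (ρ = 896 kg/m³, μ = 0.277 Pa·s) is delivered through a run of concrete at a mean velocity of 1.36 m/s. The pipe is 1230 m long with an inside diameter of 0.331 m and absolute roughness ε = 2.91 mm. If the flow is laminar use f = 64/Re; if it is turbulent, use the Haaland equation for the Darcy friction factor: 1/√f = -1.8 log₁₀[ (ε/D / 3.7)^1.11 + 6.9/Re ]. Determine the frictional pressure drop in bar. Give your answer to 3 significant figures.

ΔP ≈ 1.35 bar

Reynolds number Re = ρVD/μ = 896 · 1.36 · 0.331 / 0.277 = 1456.
Re < 2300 → laminar flow, so f = 64/Re = 64/1456 = 0.04395 (the turbulent correlation is not needed).
Darcy-Weisbach: ΔP = f(L/D)(ρV²/2) = 0.04395·(1230/0.331)·(896·1.36²/2) = 0.04395·3716·828.6 = 1.353e+05 Pa.
ΔP = 1.353e+05 Pa = 1.35 bar.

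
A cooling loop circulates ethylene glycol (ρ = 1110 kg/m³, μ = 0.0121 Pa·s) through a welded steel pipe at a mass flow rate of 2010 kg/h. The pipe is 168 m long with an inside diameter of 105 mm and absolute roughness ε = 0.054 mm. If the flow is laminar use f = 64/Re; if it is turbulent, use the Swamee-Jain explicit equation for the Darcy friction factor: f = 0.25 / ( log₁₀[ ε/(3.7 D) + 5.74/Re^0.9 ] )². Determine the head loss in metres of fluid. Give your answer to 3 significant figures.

ṁ = 2010 kg/h = 2010/3600 = 0.5583 kg/s.
A = πD²/4 = π(0.105)²/4 = 0.008659 m²; mean velocity V = ṁ/(ρA) = 0.5583/(1110 · 0.008659) = 0.05809 m/s.
Reynolds number Re = ρVD/μ = 1110 · 0.05809 · 0.105 / 0.0121 = 559.5.
Re < 2300 → laminar flow, so f = 64/Re = 64/559.5 = 0.1144 (the turbulent correlation is not needed).
Darcy-Weisbach: ΔP = f(L/D)(ρV²/2) = 0.1144·(168/0.105)·(1110·0.05809²/2) = 0.1144·1600·1.873 = 342.7 Pa.
Head loss h_f = ΔP/(ρg) = 342.7/(1110·9.81) = 0.0315 m.

h_f ≈ 0.0315 m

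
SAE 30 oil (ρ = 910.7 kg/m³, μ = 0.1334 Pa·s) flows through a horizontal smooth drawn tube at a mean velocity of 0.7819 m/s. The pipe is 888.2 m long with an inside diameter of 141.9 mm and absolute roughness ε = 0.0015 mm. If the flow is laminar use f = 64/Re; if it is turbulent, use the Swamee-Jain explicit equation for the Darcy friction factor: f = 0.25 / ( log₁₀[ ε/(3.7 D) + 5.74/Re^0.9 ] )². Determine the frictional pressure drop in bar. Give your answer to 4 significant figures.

ΔP ≈ 1.472 bar

Reynolds number Re = ρVD/μ = 910.7 · 0.7819 · 0.1419 / 0.133 = 757.4.
Re < 2300 → laminar flow, so f = 64/Re = 64/757.4 = 0.08449 (the turbulent correlation is not needed).
Darcy-Weisbach: ΔP = f(L/D)(ρV²/2) = 0.08449·(888.2/0.1419)·(910.7·0.7819²/2) = 0.08449·6259·278.4 = 1.472e+05 Pa.
ΔP = 1.472e+05 Pa = 1.472 bar.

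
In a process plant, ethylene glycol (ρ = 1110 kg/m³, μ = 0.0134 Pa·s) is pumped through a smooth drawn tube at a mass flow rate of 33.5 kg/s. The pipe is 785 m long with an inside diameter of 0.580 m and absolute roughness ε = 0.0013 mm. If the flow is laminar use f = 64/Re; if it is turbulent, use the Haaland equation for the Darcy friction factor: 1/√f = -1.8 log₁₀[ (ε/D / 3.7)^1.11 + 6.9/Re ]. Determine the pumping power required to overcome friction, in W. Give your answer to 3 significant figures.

A = πD²/4 = π(0.58)²/4 = 0.2642 m²; mean velocity V = ṁ/(ρA) = 33.5/(1110 · 0.2642) = 0.1142 m/s.
Reynolds number Re = ρVD/μ = 1110 · 0.1142 · 0.58 / 0.0134 = 5488.
Re > 4000 → turbulent. Relative roughness ε/D = 1.3e-06/0.58 = 2.24e-06. Haaland: 1/√f = -1.8 log₁₀[(2.24e-06/3.7)^1.11 + 6.9/5488] = -1.8 log₁₀[1.25e-07 + 0.00126] = 5.221, so f = 0.03669.
Darcy-Weisbach: ΔP = f(L/D)(ρV²/2) = 0.03669·(785/0.58)·(1110·0.1142²/2) = 0.03669·1353·7.242 = 359.6 Pa.
Q = ṁ/ρ = 33.5/1110 = 0.03018 m³/s.
Pumping power P = QΔP = 0.03018·359.6 = 10.85 W = 10.9 W.

P ≈ 10.9 W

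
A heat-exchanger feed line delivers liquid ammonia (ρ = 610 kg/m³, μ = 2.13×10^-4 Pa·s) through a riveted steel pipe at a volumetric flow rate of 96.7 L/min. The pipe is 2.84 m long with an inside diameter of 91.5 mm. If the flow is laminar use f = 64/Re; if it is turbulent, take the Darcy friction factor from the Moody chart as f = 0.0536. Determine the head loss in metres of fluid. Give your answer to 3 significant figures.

h_f ≈ 0.00509 m

Q = 96.7 L/min = 96.7/60000 = 0.001612 m³/s.
Cross-sectional area A = πD²/4 = π(0.0915)²/4 = 0.006576 m²; mean velocity V = Q/A = 0.001612/0.006576 = 0.2451 m/s.
Reynolds number Re = ρVD/μ = 610 · 0.2451 · 0.0915 / 0.000213 = 6.423e+04.
Re > 4000 → turbulent; use the Moody-chart value f = 0.0536.
Darcy-Weisbach: ΔP = f(L/D)(ρV²/2) = 0.0536·(2.84/0.0915)·(610·0.2451²/2) = 0.0536·31.04·18.32 = 30.48 Pa.
Head loss h_f = ΔP/(ρg) = 30.48/(610·9.81) = 0.00509 m.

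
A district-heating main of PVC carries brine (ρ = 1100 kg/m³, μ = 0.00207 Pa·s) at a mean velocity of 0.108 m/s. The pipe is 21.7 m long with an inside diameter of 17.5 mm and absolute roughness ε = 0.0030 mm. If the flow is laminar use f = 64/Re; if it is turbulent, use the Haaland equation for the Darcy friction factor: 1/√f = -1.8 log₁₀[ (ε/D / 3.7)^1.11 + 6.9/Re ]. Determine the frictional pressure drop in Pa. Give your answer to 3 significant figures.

Reynolds number Re = ρVD/μ = 1100 · 0.108 · 0.0175 / 0.00207 = 1004.
Re < 2300 → laminar flow, so f = 64/Re = 64/1004 = 0.06372 (the turbulent correlation is not needed).
Darcy-Weisbach: ΔP = f(L/D)(ρV²/2) = 0.06372·(21.7/0.0175)·(1100·0.108²/2) = 0.06372·1240·6.415 = 506.9 Pa.

ΔP ≈ 507 Pa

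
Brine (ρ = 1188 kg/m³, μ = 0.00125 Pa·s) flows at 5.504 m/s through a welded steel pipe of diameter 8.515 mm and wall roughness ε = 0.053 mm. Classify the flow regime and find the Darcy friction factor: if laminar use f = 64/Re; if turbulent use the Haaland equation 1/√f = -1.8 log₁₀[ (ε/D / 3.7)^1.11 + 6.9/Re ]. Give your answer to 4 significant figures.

f ≈ 0.03417

Re = ρVD/μ = 1188·5.504·0.008515/0.00125 = 4.454e+04.
Re > 4000 → turbulent. ε/D = 5.3e-05/0.008515 = 0.00622; Haaland: 1/√f = -1.8 log₁₀[0.000833 + 0.000155] = 5.409, so f = 0.03417.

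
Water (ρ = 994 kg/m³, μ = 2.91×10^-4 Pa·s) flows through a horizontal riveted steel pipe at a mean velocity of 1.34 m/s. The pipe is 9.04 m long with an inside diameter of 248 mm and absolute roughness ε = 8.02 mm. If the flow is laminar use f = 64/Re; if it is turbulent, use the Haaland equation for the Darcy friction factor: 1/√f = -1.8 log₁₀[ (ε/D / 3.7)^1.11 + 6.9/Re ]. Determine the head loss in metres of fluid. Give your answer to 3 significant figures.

h_f ≈ 0.197 m

Reynolds number Re = ρVD/μ = 994 · 1.34 · 0.248 / 0.000291 = 1.135e+06.
Re > 4000 → turbulent. Relative roughness ε/D = 0.00802/0.248 = 0.0323. Haaland: 1/√f = -1.8 log₁₀[(0.0323/3.7)^1.11 + 6.9/1.135e+06] = -1.8 log₁₀[0.00519 + 6.08e-06] = 4.112, so f = 0.05914.
Darcy-Weisbach: ΔP = f(L/D)(ρV²/2) = 0.05914·(9.04/0.248)·(994·1.34²/2) = 0.05914·36.45·892.4 = 1924 Pa.
Head loss h_f = ΔP/(ρg) = 1924/(994·9.81) = 0.197 m.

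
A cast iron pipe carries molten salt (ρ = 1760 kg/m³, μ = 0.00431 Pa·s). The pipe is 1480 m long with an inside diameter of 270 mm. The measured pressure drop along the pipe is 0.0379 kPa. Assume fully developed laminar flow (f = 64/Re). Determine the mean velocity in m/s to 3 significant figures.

V ≈ 0.0135 m/s

For laminar flow, f = 64/Re with Re = ρVD/μ, so Darcy-Weisbach reduces to ΔP = 32μLV/D². Solving for V: V = ΔP·D²/(32μL) = 37.9·(0.27)²/(32·0.00431·1480) = 0.01354 m/s.
Check: Re = ρVD/μ = 1760·0.01354·0.27/0.00431 = 1492 < 2300, so the laminar assumption holds.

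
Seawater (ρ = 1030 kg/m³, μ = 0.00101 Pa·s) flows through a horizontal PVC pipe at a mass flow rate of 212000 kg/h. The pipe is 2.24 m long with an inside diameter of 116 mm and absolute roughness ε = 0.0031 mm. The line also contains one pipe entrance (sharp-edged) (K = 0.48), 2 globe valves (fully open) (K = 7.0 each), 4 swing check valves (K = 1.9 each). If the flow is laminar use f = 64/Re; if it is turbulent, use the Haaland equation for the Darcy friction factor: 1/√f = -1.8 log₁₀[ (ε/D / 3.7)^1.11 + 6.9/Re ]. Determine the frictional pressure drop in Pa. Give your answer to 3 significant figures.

ṁ = 212000 kg/h = 212000/3600 = 58.89 kg/s.
A = πD²/4 = π(0.116)²/4 = 0.01057 m²; mean velocity V = ṁ/(ρA) = 58.89/(1030 · 0.01057) = 5.41 m/s.
Reynolds number Re = ρVD/μ = 1030 · 5.41 · 0.116 / 0.00101 = 6.4e+05.
Re > 4000 → turbulent. Relative roughness ε/D = 3.1e-06/0.116 = 2.67e-05. Haaland: 1/√f = -1.8 log₁₀[(2.67e-05/3.7)^1.11 + 6.9/6.4e+05] = -1.8 log₁₀[1.96e-06 + 1.08e-05] = 8.81, so f = 0.01288.
Total minor-loss coefficient ΣK = 1·0.48 + 2·7 + 4·1.9 = 22.1.
ΔP = [f·L/D + ΣK]·(ρV²/2) = [0.01288·2.24/0.116 + 22.1]·(1030·5.41²/2) = [0.2488 + 22.1]·1.507e+04 = 3.366e+05 Pa.

ΔP ≈ 337000 Pa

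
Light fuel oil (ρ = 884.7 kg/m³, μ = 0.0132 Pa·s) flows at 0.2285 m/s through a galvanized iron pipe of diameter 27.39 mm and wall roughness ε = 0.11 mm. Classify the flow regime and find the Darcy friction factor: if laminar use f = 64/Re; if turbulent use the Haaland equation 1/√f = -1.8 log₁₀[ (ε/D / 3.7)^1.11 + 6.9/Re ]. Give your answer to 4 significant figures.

f ≈ 0.1526

Re = ρVD/μ = 884.7·0.2285·0.02739/0.0132 = 419.5.
Re < 2300 → laminar, so f = 64/Re = 0.1526 (roughness is irrelevant in laminar flow).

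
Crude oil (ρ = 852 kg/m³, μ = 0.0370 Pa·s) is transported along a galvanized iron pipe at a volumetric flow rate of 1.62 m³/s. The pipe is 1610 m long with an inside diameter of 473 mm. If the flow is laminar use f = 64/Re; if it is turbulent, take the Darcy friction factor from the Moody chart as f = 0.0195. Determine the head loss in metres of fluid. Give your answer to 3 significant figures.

h_f ≈ 288 m

Cross-sectional area A = πD²/4 = π(0.473)²/4 = 0.1757 m²; mean velocity V = Q/A = 1.62/0.1757 = 9.219 m/s.
Reynolds number Re = ρVD/μ = 852 · 9.219 · 0.473 / 0.037 = 1.004e+05.
Re > 4000 → turbulent; use the Moody-chart value f = 0.0195.
Darcy-Weisbach: ΔP = f(L/D)(ρV²/2) = 0.0195·(1610/0.473)·(852·9.219²/2) = 0.0195·3404·3.621e+04 = 2.403e+06 Pa.
Head loss h_f = ΔP/(ρg) = 2.403e+06/(852·9.81) = 288 m.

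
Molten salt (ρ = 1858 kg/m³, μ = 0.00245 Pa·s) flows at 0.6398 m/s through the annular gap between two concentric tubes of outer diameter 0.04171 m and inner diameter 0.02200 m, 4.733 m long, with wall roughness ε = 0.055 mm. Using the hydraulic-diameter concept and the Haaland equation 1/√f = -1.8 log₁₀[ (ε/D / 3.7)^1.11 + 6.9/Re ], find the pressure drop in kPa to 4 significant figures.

Hydraulic diameter D_h = 4A/P = D_o - D_i = 0.04171 - 0.022 = 0.01971 m.
Re = ρVD_h/μ = 1858·0.6398·0.01971/0.00245 = 9563.
ε/D_h = 5.5e-05/0.01971 = 0.00279; Haaland gives 1/√f = -1.8 log₁₀[0.000342+0.000722] = 5.352, so f = 0.03491.
ΔP = f(L/D_h)(ρV²/2) = 0.03491·4.733/0.01971·380.3 = 3188 Pa.
ΔP = 3.188 kPa.

ΔP ≈ 3.188 kPa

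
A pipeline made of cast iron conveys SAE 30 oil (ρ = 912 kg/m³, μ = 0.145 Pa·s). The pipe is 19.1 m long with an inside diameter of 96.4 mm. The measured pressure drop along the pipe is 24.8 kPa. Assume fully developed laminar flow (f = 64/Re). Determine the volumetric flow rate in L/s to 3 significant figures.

Q ≈ 19.0 L/s

For laminar flow, f = 64/Re with Re = ρVD/μ, so Darcy-Weisbach reduces to ΔP = 32μLV/D². Solving for V: V = ΔP·D²/(32μL) = 2.48e+04·(0.0964)²/(32·0.145·19.1) = 2.6 m/s.
Check: Re = ρVD/μ = 912·2.6·0.0964/0.145 = 1577 < 2300, so the laminar assumption holds.
Q = V·A = 2.6·(π/4·0.0964²) = 0.01898 m³/s = 19.0 L/s.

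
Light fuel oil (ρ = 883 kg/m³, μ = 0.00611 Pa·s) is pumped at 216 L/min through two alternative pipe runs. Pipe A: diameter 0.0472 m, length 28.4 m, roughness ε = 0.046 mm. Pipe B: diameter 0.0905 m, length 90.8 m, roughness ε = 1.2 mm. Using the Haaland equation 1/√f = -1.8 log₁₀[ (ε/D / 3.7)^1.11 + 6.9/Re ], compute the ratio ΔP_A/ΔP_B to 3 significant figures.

ΔP_A/ΔP_B ≈ 5.04

Pipe A: V = Q/A = 0.0036/0.00175 = 2.057 m/s; Re = 1.403e+04; ε/D = 0.000975; Haaland → f = 0.02971; ΔP_A = f(L/D)(ρV²/2) = 3.341e+04 Pa.
Pipe B: V = Q/A = 0.0036/0.006433 = 0.5596 m/s; Re = 7320; ε/D = 0.0133; Haaland → f = 0.04777; ΔP_B = f(L/D)(ρV²/2) = 6627 Pa.
ΔP_A/ΔP_B = 3.341e+04/6627 = 5.04.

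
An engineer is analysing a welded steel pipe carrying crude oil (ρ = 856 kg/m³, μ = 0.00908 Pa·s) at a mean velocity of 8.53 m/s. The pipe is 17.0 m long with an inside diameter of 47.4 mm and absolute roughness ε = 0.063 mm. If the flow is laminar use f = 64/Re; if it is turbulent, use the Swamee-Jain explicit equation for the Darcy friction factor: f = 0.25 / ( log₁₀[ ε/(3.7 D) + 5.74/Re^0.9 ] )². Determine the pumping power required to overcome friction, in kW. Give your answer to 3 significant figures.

Reynolds number Re = ρVD/μ = 856 · 8.53 · 0.0474 / 0.00908 = 3.812e+04.
Re > 4000 → turbulent. Relative roughness ε/D = 6.3e-05/0.0474 = 0.00133. Swamee-Jain: f = 0.25/(log₁₀[0.00133/3.7 + 5.74/3.812e+04^0.9])² = 0.25/(log₁₀[0.000359 + 0.000432])² = 0.25/(-3.101)² = 0.02599.
Darcy-Weisbach: ΔP = f(L/D)(ρV²/2) = 0.02599·(17/0.0474)·(856·8.53²/2) = 0.02599·358.6·3.114e+04 = 2.903e+05 Pa.
Q = V·A = 8.53·0.001765 = 0.01505 m³/s.
Pumping power P = QΔP = 0.01505·2.903e+05 = 4369 W = 4.37 kW.

P ≈ 4.37 kW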